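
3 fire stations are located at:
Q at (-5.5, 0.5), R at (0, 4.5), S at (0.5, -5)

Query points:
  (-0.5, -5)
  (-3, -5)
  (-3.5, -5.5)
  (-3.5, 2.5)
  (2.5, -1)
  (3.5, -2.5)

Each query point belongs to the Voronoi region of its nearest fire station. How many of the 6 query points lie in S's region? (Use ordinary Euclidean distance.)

(-0.5, -5) — d² to each: Q:55.25, R:90.5, S:1 → nearest is S
(-3, -5) — d² to each: Q:36.5, R:99.25, S:12.25 → nearest is S
(-3.5, -5.5) — d² to each: Q:40, R:112.25, S:16.25 → nearest is S
(-3.5, 2.5) — d² to each: Q:8, R:16.25, S:72.25 → nearest is Q
(2.5, -1) — d² to each: Q:66.25, R:36.5, S:20 → nearest is S
(3.5, -2.5) — d² to each: Q:90, R:61.25, S:15.25 → nearest is S
5 of the 6 points have S as nearest.

5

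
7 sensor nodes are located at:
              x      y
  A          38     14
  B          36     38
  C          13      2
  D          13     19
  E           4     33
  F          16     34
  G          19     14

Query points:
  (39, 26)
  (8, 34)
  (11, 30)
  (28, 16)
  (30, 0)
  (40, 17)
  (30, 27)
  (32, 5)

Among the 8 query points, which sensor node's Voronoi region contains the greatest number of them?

(39, 26) — d² to each: A:145, B:153, C:1252, D:725, E:1274, F:593, G:544 → nearest is A
(8, 34) — d² to each: A:1300, B:800, C:1049, D:250, E:17, F:64, G:521 → nearest is E
(11, 30) — d² to each: A:985, B:689, C:788, D:125, E:58, F:41, G:320 → nearest is F
(28, 16) — d² to each: A:104, B:548, C:421, D:234, E:865, F:468, G:85 → nearest is G
(30, 0) — d² to each: A:260, B:1480, C:293, D:650, E:1765, F:1352, G:317 → nearest is A
(40, 17) — d² to each: A:13, B:457, C:954, D:733, E:1552, F:865, G:450 → nearest is A
(30, 27) — d² to each: A:233, B:157, C:914, D:353, E:712, F:245, G:290 → nearest is B
(32, 5) — d² to each: A:117, B:1105, C:370, D:557, E:1568, F:1097, G:250 → nearest is A
Tally — A:4, B:1, E:1, F:1, G:1. A captures the most (4).

A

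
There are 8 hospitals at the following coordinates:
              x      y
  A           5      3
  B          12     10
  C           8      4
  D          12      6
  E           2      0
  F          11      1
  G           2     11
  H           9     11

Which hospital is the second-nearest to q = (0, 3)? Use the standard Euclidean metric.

Compare squared distances (the ordering matches that of the actual distances):
|qA|² = 25 + 0 = 25
|qB|² = 144 + 49 = 193
|qC|² = 64 + 1 = 65
|qD|² = 144 + 9 = 153
|qE|² = 4 + 9 = 13
|qF|² = 121 + 4 = 125
|qG|² = 4 + 64 = 68
|qH|² = 81 + 64 = 145
Sorted ascending: E, A, C, … — the second-nearest is A.

A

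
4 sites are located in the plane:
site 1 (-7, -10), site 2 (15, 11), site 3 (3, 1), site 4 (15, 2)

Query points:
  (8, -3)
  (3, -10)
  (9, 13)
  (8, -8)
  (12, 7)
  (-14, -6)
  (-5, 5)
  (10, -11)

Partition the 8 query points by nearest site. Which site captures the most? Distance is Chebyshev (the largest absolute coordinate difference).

(8, -3) — d to each: site 1:15, site 2:14, site 3:5, site 4:7 → nearest is site 3
(3, -10) — d to each: site 1:10, site 2:21, site 3:11, site 4:12 → nearest is site 1
(9, 13) — d to each: site 1:23, site 2:6, site 3:12, site 4:11 → nearest is site 2
(8, -8) — d to each: site 1:15, site 2:19, site 3:9, site 4:10 → nearest is site 3
(12, 7) — d to each: site 1:19, site 2:4, site 3:9, site 4:5 → nearest is site 2
(-14, -6) — d to each: site 1:7, site 2:29, site 3:17, site 4:29 → nearest is site 1
(-5, 5) — d to each: site 1:15, site 2:20, site 3:8, site 4:20 → nearest is site 3
(10, -11) — d to each: site 1:17, site 2:22, site 3:12, site 4:13 → nearest is site 3
Tally — site 1:2, site 2:2, site 3:4. site 3 captures the most (4).

site 3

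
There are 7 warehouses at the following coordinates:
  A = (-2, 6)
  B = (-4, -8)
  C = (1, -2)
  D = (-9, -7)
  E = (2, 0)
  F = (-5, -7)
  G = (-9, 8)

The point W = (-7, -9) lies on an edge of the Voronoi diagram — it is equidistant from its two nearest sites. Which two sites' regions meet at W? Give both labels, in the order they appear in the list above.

Squared distances from W to each site:
|WA|² = 25 + 225 = 250
|WB|² = 9 + 1 = 10
|WC|² = 64 + 49 = 113
|WD|² = 4 + 4 = 8
|WE|² = 81 + 81 = 162
|WF|² = 4 + 4 = 8
|WG|² = 4 + 289 = 293
W is equidistant from D and F (both at squared distance 8), and every other site is strictly farther — so W lies on the D–F Voronoi edge.

D and F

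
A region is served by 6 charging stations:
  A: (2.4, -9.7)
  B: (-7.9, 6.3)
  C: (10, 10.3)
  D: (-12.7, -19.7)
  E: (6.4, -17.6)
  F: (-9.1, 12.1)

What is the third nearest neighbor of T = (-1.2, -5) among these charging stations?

Compare squared distances (the ordering matches that of the actual distances):
|TA|² = (-1.2−2.4)² + (-5−(-9.7))² = 12.96 + 22.09 = 35.05
|TB|² = (-1.2−(-7.9))² + (-5−6.3)² = 44.89 + 127.69 = 172.58
|TC|² = (-1.2−10)² + (-5−10.3)² = 125.44 + 234.09 = 359.53
|TD|² = (-1.2−(-12.7))² + (-5−(-19.7))² = 132.25 + 216.09 = 348.34
|TE|² = (-1.2−6.4)² + (-5−(-17.6))² = 57.76 + 158.76 = 216.52
|TF|² = (-1.2−(-9.1))² + (-5−12.1)² = 62.41 + 292.41 = 354.82
Sorted ascending: A, B, E, D, … — the third-nearest is E.

E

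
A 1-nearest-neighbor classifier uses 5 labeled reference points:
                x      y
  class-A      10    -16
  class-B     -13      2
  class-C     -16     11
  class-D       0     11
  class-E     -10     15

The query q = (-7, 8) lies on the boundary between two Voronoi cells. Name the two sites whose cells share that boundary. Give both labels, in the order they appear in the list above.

class-D and class-E

Squared distances from q to each site:
d²(q, class-A) = (-7−10)² + (8−(-16))² = 289 + 576 = 865
d²(q, class-B) = (-7−(-13))² + (8−2)² = 36 + 36 = 72
d²(q, class-C) = (-7−(-16))² + (8−11)² = 81 + 9 = 90
d²(q, class-D) = (-7−0)² + (8−11)² = 49 + 9 = 58
d²(q, class-E) = (-7−(-10))² + (8−15)² = 9 + 49 = 58
q is equidistant from class-D and class-E (both at squared distance 58), and every other site is strictly farther — so q lies on the class-D–class-E Voronoi edge.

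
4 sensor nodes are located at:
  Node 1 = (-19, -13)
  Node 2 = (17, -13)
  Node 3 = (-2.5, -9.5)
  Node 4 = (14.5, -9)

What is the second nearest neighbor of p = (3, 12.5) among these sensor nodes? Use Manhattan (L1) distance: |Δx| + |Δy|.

Node 4

d(p, Node 1) = |3−(-19)| + |12.5−(-13)| = 22 + 25.5 = 47.5
d(p, Node 2) = |3−17| + |12.5−(-13)| = 14 + 25.5 = 39.5
d(p, Node 3) = |3−(-2.5)| + |12.5−(-9.5)| = 5.5 + 22 = 27.5
d(p, Node 4) = |3−14.5| + |12.5−(-9)| = 11.5 + 21.5 = 33
Sorted ascending: Node 3, Node 4, Node 2, … — the second-nearest is Node 4.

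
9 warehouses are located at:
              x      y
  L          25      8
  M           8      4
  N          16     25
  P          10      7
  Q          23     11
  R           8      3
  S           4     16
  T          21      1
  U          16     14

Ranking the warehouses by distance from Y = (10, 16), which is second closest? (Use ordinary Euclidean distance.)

U

Since √ is increasing, it suffices to compare squared distances:
|YL|² = (10−25)² + (16−8)² = 225 + 64 = 289
|YM|² = (10−8)² + (16−4)² = 4 + 144 = 148
|YN|² = (10−16)² + (16−25)² = 36 + 81 = 117
|YP|² = (10−10)² + (16−7)² = 0 + 81 = 81
|YQ|² = (10−23)² + (16−11)² = 169 + 25 = 194
|YR|² = (10−8)² + (16−3)² = 4 + 169 = 173
|YS|² = (10−4)² + (16−16)² = 36 + 0 = 36
|YT|² = (10−21)² + (16−1)² = 121 + 225 = 346
|YU|² = (10−16)² + (16−14)² = 36 + 4 = 40
Sorted ascending: S, U, P, … — the second-nearest is U.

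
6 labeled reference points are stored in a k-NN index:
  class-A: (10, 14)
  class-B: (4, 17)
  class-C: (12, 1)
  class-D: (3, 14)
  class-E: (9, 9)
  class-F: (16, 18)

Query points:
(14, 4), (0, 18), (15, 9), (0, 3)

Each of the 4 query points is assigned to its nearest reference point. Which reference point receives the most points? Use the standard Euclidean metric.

(14, 4) — d² to each: class-A:116, class-B:269, class-C:13, class-D:221, class-E:50, class-F:200 → nearest is class-C
(0, 18) — d² to each: class-A:116, class-B:17, class-C:433, class-D:25, class-E:162, class-F:256 → nearest is class-B
(15, 9) — d² to each: class-A:50, class-B:185, class-C:73, class-D:169, class-E:36, class-F:82 → nearest is class-E
(0, 3) — d² to each: class-A:221, class-B:212, class-C:148, class-D:130, class-E:117, class-F:481 → nearest is class-E
Tally — class-B:1, class-C:1, class-E:2. class-E captures the most (2).

class-E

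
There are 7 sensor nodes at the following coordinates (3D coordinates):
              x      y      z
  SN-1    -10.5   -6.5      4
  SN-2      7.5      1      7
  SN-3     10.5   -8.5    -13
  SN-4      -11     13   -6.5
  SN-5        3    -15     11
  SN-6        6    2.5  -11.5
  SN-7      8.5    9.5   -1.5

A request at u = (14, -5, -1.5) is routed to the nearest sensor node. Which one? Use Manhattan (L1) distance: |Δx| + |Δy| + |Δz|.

SN-3

d(u, SN-1) = |14−(-10.5)| + |-5−(-6.5)| + |-1.5−4| = 24.5 + 1.5 + 5.5 = 31.5
d(u, SN-2) = |14−7.5| + |-5−1| + |-1.5−7| = 6.5 + 6 + 8.5 = 21
d(u, SN-3) = |14−10.5| + |-5−(-8.5)| + |-1.5−(-13)| = 3.5 + 3.5 + 11.5 = 18.5
d(u, SN-4) = |14−(-11)| + |-5−13| + |-1.5−(-6.5)| = 25 + 18 + 5 = 48
d(u, SN-5) = |14−3| + |-5−(-15)| + |-1.5−11| = 11 + 10 + 12.5 = 33.5
d(u, SN-6) = |14−6| + |-5−2.5| + |-1.5−(-11.5)| = 8 + 7.5 + 10 = 25.5
d(u, SN-7) = |14−8.5| + |-5−9.5| + |-1.5−(-1.5)| = 5.5 + 14.5 + 0 = 20
Minimum is at SN-3.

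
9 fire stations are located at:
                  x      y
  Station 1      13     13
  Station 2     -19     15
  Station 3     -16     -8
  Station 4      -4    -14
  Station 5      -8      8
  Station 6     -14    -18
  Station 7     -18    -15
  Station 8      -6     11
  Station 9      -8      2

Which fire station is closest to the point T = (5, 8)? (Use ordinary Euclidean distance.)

Squared Euclidean distances:
d²(T, Station 1) = 64 + 25 = 89
d²(T, Station 2) = 576 + 49 = 625
d²(T, Station 3) = 441 + 256 = 697
d²(T, Station 4) = 81 + 484 = 565
d²(T, Station 5) = 169 + 0 = 169
d²(T, Station 6) = 361 + 676 = 1037
d²(T, Station 7) = 529 + 529 = 1058
d²(T, Station 8) = 121 + 9 = 130
d²(T, Station 9) = 169 + 36 = 205
Minimum is at Station 1.

Station 1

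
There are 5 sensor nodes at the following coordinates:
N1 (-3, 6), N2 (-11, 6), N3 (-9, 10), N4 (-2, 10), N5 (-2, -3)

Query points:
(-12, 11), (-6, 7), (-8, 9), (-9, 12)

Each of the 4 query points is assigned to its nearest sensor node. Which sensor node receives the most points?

(-12, 11) — d² to each: N1:106, N2:26, N3:10, N4:101, N5:296 → nearest is N3
(-6, 7) — d² to each: N1:10, N2:26, N3:18, N4:25, N5:116 → nearest is N1
(-8, 9) — d² to each: N1:34, N2:18, N3:2, N4:37, N5:180 → nearest is N3
(-9, 12) — d² to each: N1:72, N2:40, N3:4, N4:53, N5:274 → nearest is N3
Tally — N1:1, N3:3. N3 captures the most (3).

N3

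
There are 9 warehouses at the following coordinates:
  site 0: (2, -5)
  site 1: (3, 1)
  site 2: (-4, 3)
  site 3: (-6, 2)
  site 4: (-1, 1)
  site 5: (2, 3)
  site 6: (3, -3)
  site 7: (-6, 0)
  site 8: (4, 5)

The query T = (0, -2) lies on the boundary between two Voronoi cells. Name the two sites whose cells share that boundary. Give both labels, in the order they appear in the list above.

site 4 and site 6

Squared distances from T to each site:
d²(T, site 0) = 4 + 9 = 13
d²(T, site 1) = 9 + 9 = 18
d²(T, site 2) = 16 + 25 = 41
d²(T, site 3) = 36 + 16 = 52
d²(T, site 4) = 1 + 9 = 10
d²(T, site 5) = 4 + 25 = 29
d²(T, site 6) = 9 + 1 = 10
d²(T, site 7) = 36 + 4 = 40
d²(T, site 8) = 16 + 49 = 65
T is equidistant from site 4 and site 6 (both at squared distance 10), and every other site is strictly farther — so T lies on the site 4–site 6 Voronoi edge.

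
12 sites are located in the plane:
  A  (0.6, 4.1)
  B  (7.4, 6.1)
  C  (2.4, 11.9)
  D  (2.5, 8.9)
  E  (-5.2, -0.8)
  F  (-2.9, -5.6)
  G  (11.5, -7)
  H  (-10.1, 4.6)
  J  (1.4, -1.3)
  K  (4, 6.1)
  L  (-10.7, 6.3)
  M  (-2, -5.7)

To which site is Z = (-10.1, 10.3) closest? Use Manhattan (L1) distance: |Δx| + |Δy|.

L

d(Z,A) = 10.7 + 6.2 = 16.9
d(Z,B) = 17.5 + 4.2 = 21.7
d(Z,C) = 12.5 + 1.6 = 14.1
d(Z,D) = 12.6 + 1.4 = 14
d(Z,E) = 4.9 + 11.1 = 16
d(Z,F) = 7.2 + 15.9 = 23.1
d(Z,G) = 21.6 + 17.3 = 38.9
d(Z,H) = 0 + 5.7 = 5.7
d(Z,J) = 11.5 + 11.6 = 23.1
d(Z,K) = 14.1 + 4.2 = 18.3
d(Z,L) = 0.6 + 4 = 4.6
d(Z,M) = 8.1 + 16 = 24.1
Minimum is at L.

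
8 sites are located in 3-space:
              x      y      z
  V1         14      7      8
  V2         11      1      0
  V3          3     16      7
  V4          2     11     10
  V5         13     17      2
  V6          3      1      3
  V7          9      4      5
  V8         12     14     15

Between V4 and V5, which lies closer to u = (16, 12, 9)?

Compare squared distances:
|uV4|² = (16−2)² + (12−11)² + (9−10)² = 196 + 1 + 1 = 198
|uV5|² = (16−13)² + (12−17)² + (9−2)² = 9 + 25 + 49 = 83
198 > 83, so V5 is closer.

V5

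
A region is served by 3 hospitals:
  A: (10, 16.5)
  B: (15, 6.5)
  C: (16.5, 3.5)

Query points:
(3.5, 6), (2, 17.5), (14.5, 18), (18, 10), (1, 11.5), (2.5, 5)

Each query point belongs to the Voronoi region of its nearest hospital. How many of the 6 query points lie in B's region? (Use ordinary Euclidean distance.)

3

(3.5, 6) — d² to each: A:152.5, B:132.5, C:175.25 → nearest is B
(2, 17.5) — d² to each: A:65, B:290, C:406.25 → nearest is A
(14.5, 18) — d² to each: A:22.5, B:132.5, C:214.25 → nearest is A
(18, 10) — d² to each: A:106.25, B:21.25, C:44.5 → nearest is B
(1, 11.5) — d² to each: A:106, B:221, C:304.25 → nearest is A
(2.5, 5) — d² to each: A:188.5, B:158.5, C:198.25 → nearest is B
3 of the 6 points have B as nearest.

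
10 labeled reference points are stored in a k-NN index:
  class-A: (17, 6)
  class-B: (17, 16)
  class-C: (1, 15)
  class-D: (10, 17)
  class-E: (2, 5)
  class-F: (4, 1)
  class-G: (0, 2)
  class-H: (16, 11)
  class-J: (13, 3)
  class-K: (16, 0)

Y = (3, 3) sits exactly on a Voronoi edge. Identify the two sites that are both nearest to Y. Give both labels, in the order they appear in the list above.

Squared distances from Y to each site:
d²(Y, class-A) = 196 + 9 = 205
d²(Y, class-B) = 196 + 169 = 365
d²(Y, class-C) = 4 + 144 = 148
d²(Y, class-D) = 49 + 196 = 245
d²(Y, class-E) = 1 + 4 = 5
d²(Y, class-F) = 1 + 4 = 5
d²(Y, class-G) = 9 + 1 = 10
d²(Y, class-H) = 169 + 64 = 233
d²(Y, class-J) = 100 + 0 = 100
d²(Y, class-K) = 169 + 9 = 178
Y is equidistant from class-E and class-F (both at squared distance 5), and every other site is strictly farther — so Y lies on the class-E–class-F Voronoi edge.

class-E and class-F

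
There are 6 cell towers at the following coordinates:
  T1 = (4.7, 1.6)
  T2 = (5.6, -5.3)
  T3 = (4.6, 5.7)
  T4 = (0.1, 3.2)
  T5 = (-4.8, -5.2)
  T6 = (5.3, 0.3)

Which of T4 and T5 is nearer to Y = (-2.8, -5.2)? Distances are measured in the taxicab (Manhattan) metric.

d(Y,T4) = |-2.8−0.1| + |-5.2−3.2| = 2.9 + 8.4 = 11.3
d(Y,T5) = |-2.8−(-4.8)| + |-5.2−(-5.2)| = 2 + 0 = 2
11.3 > 2, so T5 is closer.

T5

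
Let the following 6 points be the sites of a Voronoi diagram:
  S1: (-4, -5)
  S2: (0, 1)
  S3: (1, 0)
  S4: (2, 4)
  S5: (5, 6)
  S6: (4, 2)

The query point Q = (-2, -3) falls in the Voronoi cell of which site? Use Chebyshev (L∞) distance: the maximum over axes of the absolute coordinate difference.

S1

d(Q,S1) = max(2, 2) = 2
d(Q,S2) = max(2, 4) = 4
d(Q,S3) = max(3, 3) = 3
d(Q,S4) = max(4, 7) = 7
d(Q,S5) = max(7, 9) = 9
d(Q,S6) = max(6, 5) = 6
Minimum is at S1.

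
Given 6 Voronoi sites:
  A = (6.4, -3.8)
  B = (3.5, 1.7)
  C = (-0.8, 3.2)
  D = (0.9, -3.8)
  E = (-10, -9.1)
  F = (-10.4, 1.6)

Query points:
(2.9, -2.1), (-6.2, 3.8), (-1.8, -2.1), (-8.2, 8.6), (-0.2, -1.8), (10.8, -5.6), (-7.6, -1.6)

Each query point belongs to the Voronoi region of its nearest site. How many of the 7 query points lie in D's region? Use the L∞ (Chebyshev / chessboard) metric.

3

(2.9, -2.1) — d to each: A:3.5, B:3.8, C:5.3, D:2, E:12.9, F:13.3 → nearest is D
(-6.2, 3.8) — d to each: A:12.6, B:9.7, C:5.4, D:7.6, E:12.9, F:4.2 → nearest is F
(-1.8, -2.1) — d to each: A:8.2, B:5.3, C:5.3, D:2.7, E:8.2, F:8.6 → nearest is D
(-8.2, 8.6) — d to each: A:14.6, B:11.7, C:7.4, D:12.4, E:17.7, F:7 → nearest is F
(-0.2, -1.8) — d to each: A:6.6, B:3.7, C:5, D:2, E:9.8, F:10.2 → nearest is D
(10.8, -5.6) — d to each: A:4.4, B:7.3, C:11.6, D:9.9, E:20.8, F:21.2 → nearest is A
(-7.6, -1.6) — d to each: A:14, B:11.1, C:6.8, D:8.5, E:7.5, F:3.2 → nearest is F
3 of the 7 points have D as nearest.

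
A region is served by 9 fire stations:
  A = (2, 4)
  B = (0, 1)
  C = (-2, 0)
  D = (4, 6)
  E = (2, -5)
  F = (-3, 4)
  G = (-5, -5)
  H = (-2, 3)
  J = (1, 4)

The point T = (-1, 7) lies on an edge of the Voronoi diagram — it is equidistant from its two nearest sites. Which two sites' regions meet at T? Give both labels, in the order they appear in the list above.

Squared distances from T to each site:
|TA|² = (-1−2)² + (7−4)² = 9 + 9 = 18
|TB|² = (-1−0)² + (7−1)² = 1 + 36 = 37
|TC|² = (-1−(-2))² + (7−0)² = 1 + 49 = 50
|TD|² = (-1−4)² + (7−6)² = 25 + 1 = 26
|TE|² = (-1−2)² + (7−(-5))² = 9 + 144 = 153
|TF|² = (-1−(-3))² + (7−4)² = 4 + 9 = 13
|TG|² = (-1−(-5))² + (7−(-5))² = 16 + 144 = 160
|TH|² = (-1−(-2))² + (7−3)² = 1 + 16 = 17
|TJ|² = (-1−1)² + (7−4)² = 4 + 9 = 13
T is equidistant from F and J (both at squared distance 13), and every other site is strictly farther — so T lies on the F–J Voronoi edge.

F and J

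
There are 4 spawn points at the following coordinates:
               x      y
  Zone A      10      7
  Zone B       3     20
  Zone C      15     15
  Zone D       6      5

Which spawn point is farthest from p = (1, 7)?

Zone C

Since √ is increasing, it suffices to compare squared distances:
d²(p, Zone A) = (1−10)² + (7−7)² = 81 + 0 = 81
d²(p, Zone B) = (1−3)² + (7−20)² = 4 + 169 = 173
d²(p, Zone C) = (1−15)² + (7−15)² = 196 + 64 = 260
d²(p, Zone D) = (1−6)² + (7−5)² = 25 + 4 = 29
The largest is to Zone C.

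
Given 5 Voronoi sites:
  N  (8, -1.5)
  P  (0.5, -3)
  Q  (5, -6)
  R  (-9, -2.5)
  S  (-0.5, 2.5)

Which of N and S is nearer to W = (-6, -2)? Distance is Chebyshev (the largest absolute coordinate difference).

S

d(W,N) = max(14, 0.5) = 14
d(W,S) = max(5.5, 4.5) = 5.5
14 > 5.5, so S is closer.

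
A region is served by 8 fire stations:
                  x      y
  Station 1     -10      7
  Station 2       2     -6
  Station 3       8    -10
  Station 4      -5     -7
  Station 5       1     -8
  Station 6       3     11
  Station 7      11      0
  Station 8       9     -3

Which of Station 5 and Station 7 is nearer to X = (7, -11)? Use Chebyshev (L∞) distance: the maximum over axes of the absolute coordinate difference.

d(X, Station 5) = max(6, 3) = 6
d(X, Station 7) = max(4, 11) = 11
6 < 11, so Station 5 is closer.

Station 5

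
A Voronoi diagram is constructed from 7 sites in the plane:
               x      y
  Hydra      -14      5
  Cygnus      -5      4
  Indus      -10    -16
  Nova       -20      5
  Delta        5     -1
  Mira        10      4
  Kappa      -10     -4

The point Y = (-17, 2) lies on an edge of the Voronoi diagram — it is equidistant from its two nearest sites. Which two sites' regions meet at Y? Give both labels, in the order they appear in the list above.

Squared distances from Y to each site:
d²(Y, Hydra) = (-17−(-14))² + (2−5)² = 9 + 9 = 18
d²(Y, Cygnus) = (-17−(-5))² + (2−4)² = 144 + 4 = 148
d²(Y, Indus) = (-17−(-10))² + (2−(-16))² = 49 + 324 = 373
d²(Y, Nova) = (-17−(-20))² + (2−5)² = 9 + 9 = 18
d²(Y, Delta) = (-17−5)² + (2−(-1))² = 484 + 9 = 493
d²(Y, Mira) = (-17−10)² + (2−4)² = 729 + 4 = 733
d²(Y, Kappa) = (-17−(-10))² + (2−(-4))² = 49 + 36 = 85
Y is equidistant from Hydra and Nova (both at squared distance 18), and every other site is strictly farther — so Y lies on the Hydra–Nova Voronoi edge.

Hydra and Nova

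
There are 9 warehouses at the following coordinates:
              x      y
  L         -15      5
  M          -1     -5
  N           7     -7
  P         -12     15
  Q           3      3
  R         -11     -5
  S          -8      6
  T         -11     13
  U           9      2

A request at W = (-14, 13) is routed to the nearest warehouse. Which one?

P

Squared Euclidean distances:
|WL|² = (-14−(-15))² + (13−5)² = 1 + 64 = 65
|WM|² = (-14−(-1))² + (13−(-5))² = 169 + 324 = 493
|WN|² = (-14−7)² + (13−(-7))² = 441 + 400 = 841
|WP|² = (-14−(-12))² + (13−15)² = 4 + 4 = 8
|WQ|² = (-14−3)² + (13−3)² = 289 + 100 = 389
|WR|² = (-14−(-11))² + (13−(-5))² = 9 + 324 = 333
|WS|² = (-14−(-8))² + (13−6)² = 36 + 49 = 85
|WT|² = (-14−(-11))² + (13−13)² = 9 + 0 = 9
|WU|² = (-14−9)² + (13−2)² = 529 + 121 = 650
P is nearest.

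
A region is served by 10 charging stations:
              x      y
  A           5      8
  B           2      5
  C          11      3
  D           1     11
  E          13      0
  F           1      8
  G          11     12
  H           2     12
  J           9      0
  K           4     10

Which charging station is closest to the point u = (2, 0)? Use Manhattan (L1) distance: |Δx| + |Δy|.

B

d(u,A) = 3 + 8 = 11
d(u,B) = 0 + 5 = 5
d(u,C) = 9 + 3 = 12
d(u,D) = 1 + 11 = 12
d(u,E) = 11 + 0 = 11
d(u,F) = 1 + 8 = 9
d(u,G) = 9 + 12 = 21
d(u,H) = 0 + 12 = 12
d(u,J) = 7 + 0 = 7
d(u,K) = 2 + 10 = 12
The smallest is to B, so u lies in the Voronoi region of B.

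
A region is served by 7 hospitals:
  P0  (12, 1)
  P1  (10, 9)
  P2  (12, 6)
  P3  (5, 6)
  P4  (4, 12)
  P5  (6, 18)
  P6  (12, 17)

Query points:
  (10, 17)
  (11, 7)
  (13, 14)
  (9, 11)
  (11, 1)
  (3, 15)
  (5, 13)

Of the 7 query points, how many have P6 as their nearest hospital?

(10, 17) — d² to each: P0:260, P1:64, P2:125, P3:146, P4:61, P5:17, P6:4 → nearest is P6
(11, 7) — d² to each: P0:37, P1:5, P2:2, P3:37, P4:74, P5:146, P6:101 → nearest is P2
(13, 14) — d² to each: P0:170, P1:34, P2:65, P3:128, P4:85, P5:65, P6:10 → nearest is P6
(9, 11) — d² to each: P0:109, P1:5, P2:34, P3:41, P4:26, P5:58, P6:45 → nearest is P1
(11, 1) — d² to each: P0:1, P1:65, P2:26, P3:61, P4:170, P5:314, P6:257 → nearest is P0
(3, 15) — d² to each: P0:277, P1:85, P2:162, P3:85, P4:10, P5:18, P6:85 → nearest is P4
(5, 13) — d² to each: P0:193, P1:41, P2:98, P3:49, P4:2, P5:26, P6:65 → nearest is P4
2 of the 7 points have P6 as nearest.

2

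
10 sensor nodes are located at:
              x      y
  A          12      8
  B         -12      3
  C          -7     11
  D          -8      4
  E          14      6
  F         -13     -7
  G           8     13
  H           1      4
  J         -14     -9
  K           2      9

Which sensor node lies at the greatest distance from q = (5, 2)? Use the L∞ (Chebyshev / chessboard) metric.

J

d(q,A) = max(7, 6) = 7
d(q,B) = max(17, 1) = 17
d(q,C) = max(12, 9) = 12
d(q,D) = max(13, 2) = 13
d(q,E) = max(9, 4) = 9
d(q,F) = max(18, 9) = 18
d(q,G) = max(3, 11) = 11
d(q,H) = max(4, 2) = 4
d(q,J) = max(19, 11) = 19
d(q,K) = max(3, 7) = 7
The largest is to J.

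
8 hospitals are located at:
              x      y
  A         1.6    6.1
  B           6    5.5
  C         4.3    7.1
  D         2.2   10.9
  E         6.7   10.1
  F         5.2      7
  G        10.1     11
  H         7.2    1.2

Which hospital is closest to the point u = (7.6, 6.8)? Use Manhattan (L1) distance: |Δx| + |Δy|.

d(u,A) = 6 + 0.7 = 6.7
d(u,B) = 1.6 + 1.3 = 2.9
d(u,C) = 3.3 + 0.3 = 3.6
d(u,D) = 5.4 + 4.1 = 9.5
d(u,E) = 0.9 + 3.3 = 4.2
d(u,F) = 2.4 + 0.2 = 2.6
d(u,G) = 2.5 + 4.2 = 6.7
d(u,H) = 0.4 + 5.6 = 6
Minimum is at F.

F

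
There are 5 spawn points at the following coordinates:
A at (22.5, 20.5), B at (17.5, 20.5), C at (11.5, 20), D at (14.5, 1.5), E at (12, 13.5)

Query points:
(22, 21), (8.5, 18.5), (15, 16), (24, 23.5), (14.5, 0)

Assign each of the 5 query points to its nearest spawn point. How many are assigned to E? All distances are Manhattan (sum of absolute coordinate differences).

(22, 21) — d to each: A:1, B:5, C:11.5, D:27, E:17.5 → nearest is A
(8.5, 18.5) — d to each: A:16, B:11, C:4.5, D:23, E:8.5 → nearest is C
(15, 16) — d to each: A:12, B:7, C:7.5, D:15, E:5.5 → nearest is E
(24, 23.5) — d to each: A:4.5, B:9.5, C:16, D:31.5, E:22 → nearest is A
(14.5, 0) — d to each: A:28.5, B:23.5, C:23, D:1.5, E:16 → nearest is D
1 of the 5 points has E as nearest.

1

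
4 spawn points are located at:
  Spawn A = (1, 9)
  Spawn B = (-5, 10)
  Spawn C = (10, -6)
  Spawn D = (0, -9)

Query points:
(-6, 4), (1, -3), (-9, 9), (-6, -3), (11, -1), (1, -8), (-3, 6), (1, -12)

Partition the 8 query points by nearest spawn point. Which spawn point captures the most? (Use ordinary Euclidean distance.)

(-6, 4) — d² to each: Spawn A:74, Spawn B:37, Spawn C:356, Spawn D:205 → nearest is Spawn B
(1, -3) — d² to each: Spawn A:144, Spawn B:205, Spawn C:90, Spawn D:37 → nearest is Spawn D
(-9, 9) — d² to each: Spawn A:100, Spawn B:17, Spawn C:586, Spawn D:405 → nearest is Spawn B
(-6, -3) — d² to each: Spawn A:193, Spawn B:170, Spawn C:265, Spawn D:72 → nearest is Spawn D
(11, -1) — d² to each: Spawn A:200, Spawn B:377, Spawn C:26, Spawn D:185 → nearest is Spawn C
(1, -8) — d² to each: Spawn A:289, Spawn B:360, Spawn C:85, Spawn D:2 → nearest is Spawn D
(-3, 6) — d² to each: Spawn A:25, Spawn B:20, Spawn C:313, Spawn D:234 → nearest is Spawn B
(1, -12) — d² to each: Spawn A:441, Spawn B:520, Spawn C:117, Spawn D:10 → nearest is Spawn D
Tally — Spawn B:3, Spawn C:1, Spawn D:4. Spawn D captures the most (4).

Spawn D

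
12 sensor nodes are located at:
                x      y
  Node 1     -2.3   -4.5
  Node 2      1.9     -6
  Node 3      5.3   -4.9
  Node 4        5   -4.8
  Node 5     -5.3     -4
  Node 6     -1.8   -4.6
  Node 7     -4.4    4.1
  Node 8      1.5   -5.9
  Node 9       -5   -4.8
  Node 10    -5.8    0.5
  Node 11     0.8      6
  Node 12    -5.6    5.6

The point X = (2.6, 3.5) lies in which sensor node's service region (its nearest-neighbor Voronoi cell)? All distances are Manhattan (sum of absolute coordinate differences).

d(X, Node 1) = 4.9 + 8 = 12.9
d(X, Node 2) = 0.7 + 9.5 = 10.2
d(X, Node 3) = 2.7 + 8.4 = 11.1
d(X, Node 4) = 2.4 + 8.3 = 10.7
d(X, Node 5) = 7.9 + 7.5 = 15.4
d(X, Node 6) = 4.4 + 8.1 = 12.5
d(X, Node 7) = 7 + 0.6 = 7.6
d(X, Node 8) = 1.1 + 9.4 = 10.5
d(X, Node 9) = 7.6 + 8.3 = 15.9
d(X, Node 10) = 8.4 + 3 = 11.4
d(X, Node 11) = 1.8 + 2.5 = 4.3
d(X, Node 12) = 8.2 + 2.1 = 10.3
The smallest is to Node 11, so X lies in the Voronoi region of Node 11.

Node 11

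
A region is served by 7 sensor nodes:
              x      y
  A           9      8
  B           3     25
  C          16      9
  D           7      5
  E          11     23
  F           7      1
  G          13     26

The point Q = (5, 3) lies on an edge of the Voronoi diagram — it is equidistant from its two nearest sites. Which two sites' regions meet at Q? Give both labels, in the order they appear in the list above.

D and F

Squared distances from Q to each site:
|QA|² = (5−9)² + (3−8)² = 16 + 25 = 41
|QB|² = (5−3)² + (3−25)² = 4 + 484 = 488
|QC|² = (5−16)² + (3−9)² = 121 + 36 = 157
|QD|² = (5−7)² + (3−5)² = 4 + 4 = 8
|QE|² = (5−11)² + (3−23)² = 36 + 400 = 436
|QF|² = (5−7)² + (3−1)² = 4 + 4 = 8
|QG|² = (5−13)² + (3−26)² = 64 + 529 = 593
Q is equidistant from D and F (both at squared distance 8), and every other site is strictly farther — so Q lies on the D–F Voronoi edge.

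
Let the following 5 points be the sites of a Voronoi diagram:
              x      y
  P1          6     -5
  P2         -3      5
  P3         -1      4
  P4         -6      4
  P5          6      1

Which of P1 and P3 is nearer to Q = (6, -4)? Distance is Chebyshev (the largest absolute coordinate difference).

d(Q,P1) = max(0, 1) = 1
d(Q,P3) = max(7, 8) = 8
1 < 8, so P1 is closer.

P1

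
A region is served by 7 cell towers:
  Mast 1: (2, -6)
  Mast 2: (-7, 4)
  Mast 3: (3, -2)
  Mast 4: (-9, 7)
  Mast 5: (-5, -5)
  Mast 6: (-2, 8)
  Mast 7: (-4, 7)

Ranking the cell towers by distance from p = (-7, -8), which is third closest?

Since √ is increasing, it suffices to compare squared distances:
d²(p, Mast 1) = 81 + 4 = 85
d²(p, Mast 2) = 0 + 144 = 144
d²(p, Mast 3) = 100 + 36 = 136
d²(p, Mast 4) = 4 + 225 = 229
d²(p, Mast 5) = 4 + 9 = 13
d²(p, Mast 6) = 25 + 256 = 281
d²(p, Mast 7) = 9 + 225 = 234
Sorted ascending: Mast 5, Mast 1, Mast 3, Mast 2, … — the third-nearest is Mast 3.

Mast 3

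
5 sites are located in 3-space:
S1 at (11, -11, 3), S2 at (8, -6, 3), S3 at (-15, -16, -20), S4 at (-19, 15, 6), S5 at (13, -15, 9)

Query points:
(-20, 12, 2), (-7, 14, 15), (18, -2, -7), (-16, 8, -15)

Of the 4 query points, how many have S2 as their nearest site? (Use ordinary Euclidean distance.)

1

(-20, 12, 2) — d² to each: S1:1491, S2:1109, S3:1293, S4:26, S5:1867 → nearest is S4
(-7, 14, 15) — d² to each: S1:1093, S2:769, S3:2189, S4:226, S5:1277 → nearest is S4
(18, -2, -7) — d² to each: S1:230, S2:216, S3:1454, S4:1827, S5:450 → nearest is S2
(-16, 8, -15) — d² to each: S1:1414, S2:1096, S3:602, S4:499, S5:1946 → nearest is S4
1 of the 4 points has S2 as nearest.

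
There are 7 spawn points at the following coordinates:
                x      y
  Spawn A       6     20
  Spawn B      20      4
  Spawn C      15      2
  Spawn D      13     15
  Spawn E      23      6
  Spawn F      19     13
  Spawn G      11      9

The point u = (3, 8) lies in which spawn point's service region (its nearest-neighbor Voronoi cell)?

Compare squared distances (the ordering matches that of the actual distances):
d²(u, Spawn A) = (3−6)² + (8−20)² = 9 + 144 = 153
d²(u, Spawn B) = (3−20)² + (8−4)² = 289 + 16 = 305
d²(u, Spawn C) = (3−15)² + (8−2)² = 144 + 36 = 180
d²(u, Spawn D) = (3−13)² + (8−15)² = 100 + 49 = 149
d²(u, Spawn E) = (3−23)² + (8−6)² = 400 + 4 = 404
d²(u, Spawn F) = (3−19)² + (8−13)² = 256 + 25 = 281
d²(u, Spawn G) = (3−11)² + (8−9)² = 64 + 1 = 65
Minimum is at Spawn G.

Spawn G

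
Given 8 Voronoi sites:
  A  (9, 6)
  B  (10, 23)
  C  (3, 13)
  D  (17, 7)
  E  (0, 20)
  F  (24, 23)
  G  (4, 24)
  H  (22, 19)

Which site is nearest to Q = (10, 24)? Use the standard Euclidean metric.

Compare squared distances (the ordering matches that of the actual distances):
|QA|² = (10−9)² + (24−6)² = 1 + 324 = 325
|QB|² = (10−10)² + (24−23)² = 0 + 1 = 1
|QC|² = (10−3)² + (24−13)² = 49 + 121 = 170
|QD|² = (10−17)² + (24−7)² = 49 + 289 = 338
|QE|² = (10−0)² + (24−20)² = 100 + 16 = 116
|QF|² = (10−24)² + (24−23)² = 196 + 1 = 197
|QG|² = (10−4)² + (24−24)² = 36 + 0 = 36
|QH|² = (10−22)² + (24−19)² = 144 + 25 = 169
B is nearest.

B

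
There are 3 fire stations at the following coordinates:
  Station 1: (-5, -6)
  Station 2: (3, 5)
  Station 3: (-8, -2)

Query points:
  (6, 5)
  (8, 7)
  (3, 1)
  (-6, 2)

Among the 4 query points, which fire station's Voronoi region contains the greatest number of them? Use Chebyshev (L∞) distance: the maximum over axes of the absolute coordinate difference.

(6, 5) — d to each: Station 1:11, Station 2:3, Station 3:14 → nearest is Station 2
(8, 7) — d to each: Station 1:13, Station 2:5, Station 3:16 → nearest is Station 2
(3, 1) — d to each: Station 1:8, Station 2:4, Station 3:11 → nearest is Station 2
(-6, 2) — d to each: Station 1:8, Station 2:9, Station 3:4 → nearest is Station 3
Tally — Station 2:3, Station 3:1. Station 2 captures the most (3).

Station 2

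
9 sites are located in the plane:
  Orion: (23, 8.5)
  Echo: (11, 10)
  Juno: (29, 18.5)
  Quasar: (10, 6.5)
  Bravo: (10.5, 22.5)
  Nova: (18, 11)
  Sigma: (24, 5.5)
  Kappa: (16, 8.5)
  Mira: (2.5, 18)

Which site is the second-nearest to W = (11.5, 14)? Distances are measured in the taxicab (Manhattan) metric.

Quasar

d(W, Orion) = 11.5 + 5.5 = 17
d(W, Echo) = 0.5 + 4 = 4.5
d(W, Juno) = 17.5 + 4.5 = 22
d(W, Quasar) = 1.5 + 7.5 = 9
d(W, Bravo) = 1 + 8.5 = 9.5
d(W, Nova) = 6.5 + 3 = 9.5
d(W, Sigma) = 12.5 + 8.5 = 21
d(W, Kappa) = 4.5 + 5.5 = 10
d(W, Mira) = 9 + 4 = 13
Sorted ascending: Echo, Quasar, Bravo, … — the second-nearest is Quasar.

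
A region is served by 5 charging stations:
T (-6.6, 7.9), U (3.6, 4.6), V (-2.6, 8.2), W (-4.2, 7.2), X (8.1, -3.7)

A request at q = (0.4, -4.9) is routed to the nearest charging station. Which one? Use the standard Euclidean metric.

Since √ is increasing, it suffices to compare squared distances:
|qT|² = (0.4−(-6.6))² + (-4.9−7.9)² = 49 + 163.84 = 212.84
|qU|² = (0.4−3.6)² + (-4.9−4.6)² = 10.24 + 90.25 = 100.49
|qV|² = (0.4−(-2.6))² + (-4.9−8.2)² = 9 + 171.61 = 180.61
|qW|² = (0.4−(-4.2))² + (-4.9−7.2)² = 21.16 + 146.41 = 167.57
|qX|² = (0.4−8.1)² + (-4.9−(-3.7))² = 59.29 + 1.44 = 60.73
X is nearest.

X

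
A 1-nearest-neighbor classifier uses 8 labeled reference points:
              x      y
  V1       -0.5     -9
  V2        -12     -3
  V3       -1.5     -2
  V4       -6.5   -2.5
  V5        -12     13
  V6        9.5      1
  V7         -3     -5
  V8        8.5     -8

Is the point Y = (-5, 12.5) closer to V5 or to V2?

V5

Compare squared distances:
|YV5|² = (-5−(-12))² + (12.5−13)² = 49 + 0.25 = 49.25
|YV2|² = (-5−(-12))² + (12.5−(-3))² = 49 + 240.25 = 289.25
49.25 < 289.25, so V5 is closer.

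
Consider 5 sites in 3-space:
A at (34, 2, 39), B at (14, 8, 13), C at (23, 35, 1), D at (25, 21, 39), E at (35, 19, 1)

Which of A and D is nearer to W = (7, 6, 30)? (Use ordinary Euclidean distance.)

D

Compare squared distances:
|WA|² = (7−34)² + (6−2)² + (30−39)² = 729 + 16 + 81 = 826
|WD|² = (7−25)² + (6−21)² + (30−39)² = 324 + 225 + 81 = 630
826 > 630, so D is closer.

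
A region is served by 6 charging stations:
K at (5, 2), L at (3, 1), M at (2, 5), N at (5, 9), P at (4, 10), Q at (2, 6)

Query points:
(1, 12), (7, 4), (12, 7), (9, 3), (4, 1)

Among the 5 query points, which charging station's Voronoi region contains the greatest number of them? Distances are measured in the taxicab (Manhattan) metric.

(1, 12) — d to each: K:14, L:13, M:8, N:7, P:5, Q:7 → nearest is P
(7, 4) — d to each: K:4, L:7, M:6, N:7, P:9, Q:7 → nearest is K
(12, 7) — d to each: K:12, L:15, M:12, N:9, P:11, Q:11 → nearest is N
(9, 3) — d to each: K:5, L:8, M:9, N:10, P:12, Q:10 → nearest is K
(4, 1) — d to each: K:2, L:1, M:6, N:9, P:9, Q:7 → nearest is L
Tally — K:2, L:1, N:1, P:1. K captures the most (2).

K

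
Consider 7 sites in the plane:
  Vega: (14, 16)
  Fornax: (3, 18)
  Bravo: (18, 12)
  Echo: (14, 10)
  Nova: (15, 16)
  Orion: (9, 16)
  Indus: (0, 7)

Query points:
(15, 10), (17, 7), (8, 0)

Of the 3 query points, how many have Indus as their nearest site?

1

(15, 10) — d² to each: Vega:37, Fornax:208, Bravo:13, Echo:1, Nova:36, Orion:72, Indus:234 → nearest is Echo
(17, 7) — d² to each: Vega:90, Fornax:317, Bravo:26, Echo:18, Nova:85, Orion:145, Indus:289 → nearest is Echo
(8, 0) — d² to each: Vega:292, Fornax:349, Bravo:244, Echo:136, Nova:305, Orion:257, Indus:113 → nearest is Indus
1 of the 3 points has Indus as nearest.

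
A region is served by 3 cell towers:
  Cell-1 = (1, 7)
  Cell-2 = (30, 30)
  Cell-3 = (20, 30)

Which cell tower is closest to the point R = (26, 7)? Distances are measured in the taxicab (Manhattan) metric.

d(R, Cell-1) = |26−1| + |7−7| = 25 + 0 = 25
d(R, Cell-2) = |26−30| + |7−30| = 4 + 23 = 27
d(R, Cell-3) = |26−20| + |7−30| = 6 + 23 = 29
Minimum is at Cell-1.

Cell-1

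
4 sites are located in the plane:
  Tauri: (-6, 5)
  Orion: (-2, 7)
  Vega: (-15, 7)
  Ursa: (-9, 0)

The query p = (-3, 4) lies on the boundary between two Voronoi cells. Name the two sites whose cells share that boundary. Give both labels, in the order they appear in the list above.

Squared distances from p to each site:
d²(p, Tauri) = (-3−(-6))² + (4−5)² = 9 + 1 = 10
d²(p, Orion) = (-3−(-2))² + (4−7)² = 1 + 9 = 10
d²(p, Vega) = (-3−(-15))² + (4−7)² = 144 + 9 = 153
d²(p, Ursa) = (-3−(-9))² + (4−0)² = 36 + 16 = 52
p is equidistant from Tauri and Orion (both at squared distance 10), and every other site is strictly farther — so p lies on the Tauri–Orion Voronoi edge.

Tauri and Orion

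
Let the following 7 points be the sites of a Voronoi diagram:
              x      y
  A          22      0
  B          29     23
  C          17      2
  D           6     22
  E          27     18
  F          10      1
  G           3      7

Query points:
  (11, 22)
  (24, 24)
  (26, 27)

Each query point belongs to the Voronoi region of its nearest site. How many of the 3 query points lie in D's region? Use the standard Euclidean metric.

(11, 22) — d² to each: A:605, B:325, C:436, D:25, E:272, F:442, G:289 → nearest is D
(24, 24) — d² to each: A:580, B:26, C:533, D:328, E:45, F:725, G:730 → nearest is B
(26, 27) — d² to each: A:745, B:25, C:706, D:425, E:82, F:932, G:929 → nearest is B
1 of the 3 points has D as nearest.

1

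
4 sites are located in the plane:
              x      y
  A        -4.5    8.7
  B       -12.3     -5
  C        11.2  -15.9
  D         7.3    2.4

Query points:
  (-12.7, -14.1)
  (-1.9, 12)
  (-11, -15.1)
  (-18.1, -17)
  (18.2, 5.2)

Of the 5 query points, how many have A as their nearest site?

(-12.7, -14.1) — d² to each: A:587.08, B:82.97, C:574.45, D:672.25 → nearest is B
(-1.9, 12) — d² to each: A:17.65, B:397.16, C:950.02, D:176.8 → nearest is A
(-11, -15.1) — d² to each: A:608.69, B:103.7, C:493.48, D:641.14 → nearest is B
(-18.1, -17) — d² to each: A:845.45, B:177.64, C:859.7, D:1021.52 → nearest is B
(18.2, 5.2) — d² to each: A:527.54, B:1034.29, C:494.21, D:126.65 → nearest is D
1 of the 5 points has A as nearest.

1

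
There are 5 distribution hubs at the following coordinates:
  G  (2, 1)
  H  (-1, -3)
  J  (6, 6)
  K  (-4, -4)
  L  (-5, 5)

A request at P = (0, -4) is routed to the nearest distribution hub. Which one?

H

Compare squared distances (the ordering matches that of the actual distances):
|PG|² = (0−2)² + (-4−1)² = 4 + 25 = 29
|PH|² = (0−(-1))² + (-4−(-3))² = 1 + 1 = 2
|PJ|² = (0−6)² + (-4−6)² = 36 + 100 = 136
|PK|² = (0−(-4))² + (-4−(-4))² = 16 + 0 = 16
|PL|² = (0−(-5))² + (-4−5)² = 25 + 81 = 106
H is nearest.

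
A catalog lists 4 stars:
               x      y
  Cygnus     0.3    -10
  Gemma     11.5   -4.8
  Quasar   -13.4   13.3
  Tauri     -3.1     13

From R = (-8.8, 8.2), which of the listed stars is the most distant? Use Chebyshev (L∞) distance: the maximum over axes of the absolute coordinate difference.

Gemma

d(R, Cygnus) = max(9.1, 18.2) = 18.2
d(R, Gemma) = max(20.3, 13) = 20.3
d(R, Quasar) = max(4.6, 5.1) = 5.1
d(R, Tauri) = max(5.7, 4.8) = 5.7
The largest is to Gemma.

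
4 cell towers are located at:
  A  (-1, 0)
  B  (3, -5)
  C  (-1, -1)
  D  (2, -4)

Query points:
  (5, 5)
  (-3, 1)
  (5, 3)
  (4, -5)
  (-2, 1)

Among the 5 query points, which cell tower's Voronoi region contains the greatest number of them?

(5, 5) — d² to each: A:61, B:104, C:72, D:90 → nearest is A
(-3, 1) — d² to each: A:5, B:72, C:8, D:50 → nearest is A
(5, 3) — d² to each: A:45, B:68, C:52, D:58 → nearest is A
(4, -5) — d² to each: A:50, B:1, C:41, D:5 → nearest is B
(-2, 1) — d² to each: A:2, B:61, C:5, D:41 → nearest is A
Tally — A:4, B:1. A captures the most (4).

A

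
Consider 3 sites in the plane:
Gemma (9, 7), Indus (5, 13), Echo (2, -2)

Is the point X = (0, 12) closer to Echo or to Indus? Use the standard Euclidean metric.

Compare squared distances:
d²(X, Echo) = (0−2)² + (12−(-2))² = 4 + 196 = 200
d²(X, Indus) = (0−5)² + (12−13)² = 25 + 1 = 26
200 > 26, so Indus is closer.

Indus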